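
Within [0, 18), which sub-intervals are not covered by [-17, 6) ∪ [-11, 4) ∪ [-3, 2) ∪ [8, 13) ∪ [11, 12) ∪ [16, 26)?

[6, 8) ∪ [13, 16)

After merging, the occupied span is [-17, 6), [8, 13), [16, 26).
Uncovered inside [0, 18): [6, 8), [13, 16).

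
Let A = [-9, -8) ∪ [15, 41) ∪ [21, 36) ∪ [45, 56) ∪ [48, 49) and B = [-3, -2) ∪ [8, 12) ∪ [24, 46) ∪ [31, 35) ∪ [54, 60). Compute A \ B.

Merge the first list: [-9, -8), [15, 41), [45, 56).
Merge the second list: [-3, -2), [8, 12), [24, 46), [54, 60).
[-9, -8): nothing removed.
[15, 41) \ B = [15, 24).
[45, 56) \ B = [46, 54).

[-9, -8) ∪ [15, 24) ∪ [46, 54)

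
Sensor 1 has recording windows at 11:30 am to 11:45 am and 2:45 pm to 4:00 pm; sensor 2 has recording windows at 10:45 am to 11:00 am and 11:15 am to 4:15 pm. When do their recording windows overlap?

11:30 am–11:45 am, 2:45 pm–4:00 pm

11:30 am–11:45 am ∩ B → 11:30 am–11:45 am.
2:45 pm–4:00 pm ∩ B → 2:45 pm–4:00 pm.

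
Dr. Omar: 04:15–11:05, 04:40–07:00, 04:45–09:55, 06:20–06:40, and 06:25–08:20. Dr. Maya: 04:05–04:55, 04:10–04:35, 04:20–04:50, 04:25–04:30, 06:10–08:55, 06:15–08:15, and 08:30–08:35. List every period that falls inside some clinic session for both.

04:15–04:55, 06:10–08:55

First set merges to 04:15–11:05.
Second set merges to 04:05–04:55, 06:10–08:55.
04:15–11:05 overlaps B on 04:15–04:55, 06:10–08:55.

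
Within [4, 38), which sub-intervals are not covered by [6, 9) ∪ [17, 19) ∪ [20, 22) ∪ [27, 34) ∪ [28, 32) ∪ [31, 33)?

Covered (merged): [6, 9), [17, 19), [20, 22), [27, 34).
Complement within [4, 38): [4, 6), [9, 17), [19, 20), [22, 27), [34, 38).

[4, 6) ∪ [9, 17) ∪ [19, 20) ∪ [22, 27) ∪ [34, 38)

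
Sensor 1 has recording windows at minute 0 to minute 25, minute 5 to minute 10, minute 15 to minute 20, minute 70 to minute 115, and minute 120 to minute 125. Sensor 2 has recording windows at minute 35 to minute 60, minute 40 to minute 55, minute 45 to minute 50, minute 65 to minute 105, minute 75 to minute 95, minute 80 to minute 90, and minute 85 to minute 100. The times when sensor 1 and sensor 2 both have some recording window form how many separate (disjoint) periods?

Merge the first list: minute 0 to minute 25, minute 70 to minute 115, minute 120 to minute 125.
Merge the second list: minute 35 to minute 60, minute 65 to minute 105.
A ∩ B = minute 70 to minute 105.
That is 1 disjoint piece.

1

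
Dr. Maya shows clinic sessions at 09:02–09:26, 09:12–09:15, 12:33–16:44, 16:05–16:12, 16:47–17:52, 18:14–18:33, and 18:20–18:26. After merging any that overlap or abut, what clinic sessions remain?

09:02-09:26, 12:33-16:44, 16:47-17:52, 18:14-18:33

09:12-09:15 overlaps/touches 09:02-09:26 → extend to 09:02-09:26.
12:33-16:44 is disjoint → start new block.
16:05-16:12 overlaps/touches 12:33-16:44 → extend to 12:33-16:44.
16:47-17:52 is disjoint → start new block.
18:14-18:33 is disjoint → start new block.
18:20-18:26 overlaps/touches 18:14-18:33 → extend to 18:14-18:33.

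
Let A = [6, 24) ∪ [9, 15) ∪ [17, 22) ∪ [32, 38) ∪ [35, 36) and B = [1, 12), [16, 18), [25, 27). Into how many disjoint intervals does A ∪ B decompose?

3

First set merges to [6, 24), [32, 38).
A ∪ B = [1, 24), [25, 27), [32, 38).
That is 3 disjoint pieces.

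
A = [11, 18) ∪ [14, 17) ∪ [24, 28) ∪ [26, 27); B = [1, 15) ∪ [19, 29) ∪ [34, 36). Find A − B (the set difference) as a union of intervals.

[15, 18)

Merge the first list: [11, 18), [24, 28).
[11, 18) minus B → [15, 18).
[24, 28): fully covered by B → removed.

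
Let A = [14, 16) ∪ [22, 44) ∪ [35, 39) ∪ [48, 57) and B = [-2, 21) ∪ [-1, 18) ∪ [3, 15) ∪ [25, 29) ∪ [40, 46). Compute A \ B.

[22, 25) ∪ [29, 40) ∪ [48, 57)

A, merged: [14, 16), [22, 44), [48, 57).
B, merged: [-2, 21), [25, 29), [40, 46).
[14, 16): fully covered by B → removed.
[22, 44) minus B → [22, 25), [29, 40).
[48, 57): no B overlap → unchanged.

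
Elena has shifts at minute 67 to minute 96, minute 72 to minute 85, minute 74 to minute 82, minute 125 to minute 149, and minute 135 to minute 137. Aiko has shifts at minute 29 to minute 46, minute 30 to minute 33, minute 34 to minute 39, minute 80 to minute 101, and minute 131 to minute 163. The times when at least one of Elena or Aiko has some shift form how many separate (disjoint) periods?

First set merges to minute 67 to minute 96, minute 125 to minute 149.
Second set merges to minute 29 to minute 46, minute 80 to minute 101, minute 131 to minute 163.
A ∪ B = minute 29 to minute 46, minute 67 to minute 101, minute 125 to minute 163.
That is 3 disjoint pieces.

3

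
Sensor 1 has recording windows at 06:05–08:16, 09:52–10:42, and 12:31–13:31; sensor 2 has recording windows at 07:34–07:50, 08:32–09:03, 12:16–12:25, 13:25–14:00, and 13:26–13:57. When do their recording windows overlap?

Merge the second list: 07:34-07:50, 08:32-09:03, 12:16-12:25, 13:25-14:00.
06:05-08:16 meets the second set on 07:34-07:50.
09:52-10:42: no overlap with the second set.
12:31-13:31 meets the second set on 13:25-13:31.

07:34-07:50, 13:25-13:31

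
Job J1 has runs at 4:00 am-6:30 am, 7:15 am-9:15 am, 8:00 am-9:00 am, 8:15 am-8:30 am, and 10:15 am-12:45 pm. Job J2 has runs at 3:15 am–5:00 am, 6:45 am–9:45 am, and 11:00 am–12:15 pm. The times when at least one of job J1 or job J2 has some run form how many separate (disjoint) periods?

3

Merge the first list: 4:00 am–6:30 am, 7:15 am–9:15 am, 10:15 am–12:45 pm.
A ∪ B = 3:15 am–6:30 am, 6:45 am–9:45 am, 10:15 am–12:45 pm.
That is 3 disjoint pieces.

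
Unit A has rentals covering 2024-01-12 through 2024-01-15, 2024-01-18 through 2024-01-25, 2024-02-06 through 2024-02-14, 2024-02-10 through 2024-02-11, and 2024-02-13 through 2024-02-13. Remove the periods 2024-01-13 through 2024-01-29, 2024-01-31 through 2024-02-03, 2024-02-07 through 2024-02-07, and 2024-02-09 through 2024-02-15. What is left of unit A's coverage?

First set merges to 2024-01-12 through 2024-01-15, 2024-01-18 through 2024-01-25, 2024-02-06 through 2024-02-14.
2024-01-12 through 2024-01-15 \ B = 2024-01-12 through 2024-01-12.
2024-01-18 through 2024-01-25: entirely removed.
2024-02-06 through 2024-02-14 \ B = 2024-02-06 through 2024-02-06, 2024-02-08 through 2024-02-08.

2024-01-12 through 2024-01-12, 2024-02-06 through 2024-02-06, 2024-02-08 through 2024-02-08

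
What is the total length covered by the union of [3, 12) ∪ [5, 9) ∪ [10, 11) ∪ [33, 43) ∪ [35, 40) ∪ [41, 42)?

19

Merged: [3, 12), [33, 43).
Lengths: 9 + 10 = 19.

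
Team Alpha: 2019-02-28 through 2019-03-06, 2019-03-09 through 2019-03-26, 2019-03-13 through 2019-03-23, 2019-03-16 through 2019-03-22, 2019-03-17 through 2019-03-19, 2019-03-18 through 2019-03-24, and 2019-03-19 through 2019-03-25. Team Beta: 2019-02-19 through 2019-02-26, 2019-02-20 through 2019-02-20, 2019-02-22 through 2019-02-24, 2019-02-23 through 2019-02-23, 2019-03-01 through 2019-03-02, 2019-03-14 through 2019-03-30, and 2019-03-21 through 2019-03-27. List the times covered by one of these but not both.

First set merges to 2019-02-28 through 2019-03-06, 2019-03-09 through 2019-03-26.
Second set merges to 2019-02-19 through 2019-02-26, 2019-03-01 through 2019-03-02, 2019-03-14 through 2019-03-30.
A \ B = 2019-02-28 through 2019-02-28, 2019-03-03 through 2019-03-06, 2019-03-09 through 2019-03-13.
B \ A = 2019-02-19 through 2019-02-26, 2019-03-27 through 2019-03-30.
Union of the two gives the symmetric difference.

2019-02-19 through 2019-02-26, 2019-02-28 through 2019-02-28, 2019-03-03 through 2019-03-06, 2019-03-09 through 2019-03-13, 2019-03-27 through 2019-03-30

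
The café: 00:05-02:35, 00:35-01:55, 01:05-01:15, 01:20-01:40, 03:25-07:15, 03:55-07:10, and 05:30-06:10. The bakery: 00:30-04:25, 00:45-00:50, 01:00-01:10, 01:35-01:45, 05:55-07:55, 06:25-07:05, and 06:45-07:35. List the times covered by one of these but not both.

Merge the first list: 00:05–02:35, 03:25–07:15.
Merge the second list: 00:30–04:25, 05:55–07:55.
A but not B: 00:05–00:30, 04:25–05:55.
B but not A: 02:35–03:25, 07:15–07:55.
Combining gives A △ B.

00:05–00:30, 02:35–03:25, 04:25–05:55, 07:15–07:55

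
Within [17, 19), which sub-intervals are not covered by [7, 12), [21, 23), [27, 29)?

After merging, the occupied span is [7, 12), [21, 23), [27, 29).
Gaps within [17, 19): [17, 19).

[17, 19)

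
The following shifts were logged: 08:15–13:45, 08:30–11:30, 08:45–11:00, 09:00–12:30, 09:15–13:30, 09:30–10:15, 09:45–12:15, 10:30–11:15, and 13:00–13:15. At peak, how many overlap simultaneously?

7

Sweep endpoints in order; track running count of active intervals.
Peak of 7 reached at 09:45.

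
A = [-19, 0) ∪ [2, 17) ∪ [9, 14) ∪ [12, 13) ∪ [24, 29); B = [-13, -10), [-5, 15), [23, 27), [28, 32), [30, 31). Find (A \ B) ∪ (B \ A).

First set merges to [-19, 0), [2, 17), [24, 29).
Second set merges to [-13, -10), [-5, 15), [23, 27), [28, 32).
Only in the first: [-19, -13), [-10, -5), [15, 17), [27, 28).
Only in the second: [0, 2), [23, 24), [29, 32).
Together these are the periods covered by exactly one.

[-19, -13) ∪ [-10, -5) ∪ [0, 2) ∪ [15, 17) ∪ [23, 24) ∪ [27, 28) ∪ [29, 32)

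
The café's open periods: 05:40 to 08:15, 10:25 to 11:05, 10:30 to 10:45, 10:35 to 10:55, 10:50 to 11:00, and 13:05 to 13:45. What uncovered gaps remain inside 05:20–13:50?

05:20–05:40, 08:15–10:25, 11:05–13:05, 13:45–13:50

The merged coverage is 05:40–08:15, 10:25–11:05, 13:05–13:45.
Uncovered inside 05:20–13:50: 05:20–05:40, 08:15–10:25, 11:05–13:05, 13:45–13:50.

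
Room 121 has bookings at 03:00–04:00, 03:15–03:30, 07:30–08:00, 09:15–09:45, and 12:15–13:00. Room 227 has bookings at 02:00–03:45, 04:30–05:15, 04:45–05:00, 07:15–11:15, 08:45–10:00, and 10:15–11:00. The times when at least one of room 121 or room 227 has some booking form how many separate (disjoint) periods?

A, merged: 03:00–04:00, 07:30–08:00, 09:15–09:45, 12:15–13:00.
B, merged: 02:00–03:45, 04:30–05:15, 07:15–11:15.
A ∪ B = 02:00–04:00, 04:30–05:15, 07:15–11:15, 12:15–13:00.
That is 4 disjoint pieces.

4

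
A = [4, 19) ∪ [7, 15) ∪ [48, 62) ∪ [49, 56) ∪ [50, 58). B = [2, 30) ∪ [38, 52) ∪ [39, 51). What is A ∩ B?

[4, 19) ∪ [48, 52)

First set merges to [4, 19), [48, 62).
Second set merges to [2, 30), [38, 52).
[4, 19) overlaps B on [4, 19).
[48, 62) overlaps B on [48, 52).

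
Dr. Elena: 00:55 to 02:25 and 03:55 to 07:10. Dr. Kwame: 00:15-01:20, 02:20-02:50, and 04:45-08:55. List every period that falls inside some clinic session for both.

00:55–02:25 overlaps B on 00:55–01:20, 02:20–02:25.
03:55–07:10 overlaps B on 04:45–07:10.

00:55–01:20, 02:20–02:25, 04:45–07:10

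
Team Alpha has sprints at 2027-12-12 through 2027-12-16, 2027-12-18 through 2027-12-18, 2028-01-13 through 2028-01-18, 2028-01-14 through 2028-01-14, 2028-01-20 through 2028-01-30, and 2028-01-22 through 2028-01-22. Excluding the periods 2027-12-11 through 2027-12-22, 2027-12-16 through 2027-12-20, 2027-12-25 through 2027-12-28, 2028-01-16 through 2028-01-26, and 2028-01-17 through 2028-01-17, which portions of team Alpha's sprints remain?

Merge the first list: 2027-12-12 through 2027-12-16, 2027-12-18 through 2027-12-18, 2028-01-13 through 2028-01-18, 2028-01-20 through 2028-01-30.
Merge the second list: 2027-12-11 through 2027-12-22, 2027-12-25 through 2027-12-28, 2028-01-16 through 2028-01-26.
2027-12-12 through 2027-12-16 lies entirely inside B → drops out.
2027-12-18 through 2027-12-18 lies entirely inside B → drops out.
2028-01-13 through 2028-01-18 with B removed leaves 2028-01-13 through 2028-01-15.
2028-01-20 through 2028-01-30 with B removed leaves 2028-01-27 through 2028-01-30.

2028-01-13 through 2028-01-15, 2028-01-27 through 2028-01-30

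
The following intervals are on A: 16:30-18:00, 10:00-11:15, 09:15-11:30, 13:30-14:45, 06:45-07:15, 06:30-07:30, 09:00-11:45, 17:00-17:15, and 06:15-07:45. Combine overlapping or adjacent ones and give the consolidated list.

Sort by start: 06:15–07:45, 06:30–07:30, 06:45–07:15, 09:00–11:45, 09:15–11:30, 10:00–11:15, 13:30–14:45, 16:30–18:00, 17:00–17:15.
06:30–07:30 overlaps/touches 06:15–07:45 → extend to 06:15–07:45.
06:45–07:15 overlaps/touches 06:15–07:45 → extend to 06:15–07:45.
09:00–11:45 is disjoint → start new block.
09:15–11:30 overlaps/touches 09:00–11:45 → extend to 09:00–11:45.
10:00–11:15 overlaps/touches 09:00–11:45 → extend to 09:00–11:45.
13:30–14:45 is disjoint → start new block.
16:30–18:00 is disjoint → start new block.
17:00–17:15 overlaps/touches 16:30–18:00 → extend to 16:30–18:00.

06:15–07:45, 09:00–11:45, 13:30–14:45, 16:30–18:00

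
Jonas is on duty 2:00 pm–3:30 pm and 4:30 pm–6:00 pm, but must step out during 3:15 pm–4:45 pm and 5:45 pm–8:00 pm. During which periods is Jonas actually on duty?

2:00 pm-3:15 pm, 4:45 pm-5:45 pm

2:00 pm-3:30 pm \ B = 2:00 pm-3:15 pm.
4:30 pm-6:00 pm \ B = 4:45 pm-5:45 pm.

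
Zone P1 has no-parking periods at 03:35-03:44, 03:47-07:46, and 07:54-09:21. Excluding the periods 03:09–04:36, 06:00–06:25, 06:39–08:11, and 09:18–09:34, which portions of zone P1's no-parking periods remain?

04:36–06:00, 06:25–06:39, 08:11–09:18

03:35–03:44 lies entirely inside B → drops out.
03:47–07:46 with B removed leaves 04:36–06:00, 06:25–06:39.
07:54–09:21 with B removed leaves 08:11–09:18.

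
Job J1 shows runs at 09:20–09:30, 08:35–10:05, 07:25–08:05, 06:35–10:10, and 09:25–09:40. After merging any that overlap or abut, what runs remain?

Sort by start: 06:35–10:10, 07:25–08:05, 08:35–10:05, 09:20–09:30, 09:25–09:40.
07:25–08:05 overlaps/touches 06:35–10:10 → extend to 06:35–10:10.
08:35–10:05 overlaps/touches 06:35–10:10 → extend to 06:35–10:10.
09:20–09:30 overlaps/touches 06:35–10:10 → extend to 06:35–10:10.
09:25–09:40 overlaps/touches 06:35–10:10 → extend to 06:35–10:10.

06:35–10:10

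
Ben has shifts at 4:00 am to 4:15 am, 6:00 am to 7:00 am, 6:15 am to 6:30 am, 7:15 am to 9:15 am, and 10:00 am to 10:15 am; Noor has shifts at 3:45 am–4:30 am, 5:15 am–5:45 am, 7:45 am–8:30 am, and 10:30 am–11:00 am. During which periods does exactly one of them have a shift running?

A, merged: 4:00 am–4:15 am, 6:00 am–7:00 am, 7:15 am–9:15 am, 10:00 am–10:15 am.
A \ B = 6:00 am–7:00 am, 7:15 am–7:45 am, 8:30 am–9:15 am, 10:00 am–10:15 am.
B \ A = 3:45 am–4:00 am, 4:15 am–4:30 am, 5:15 am–5:45 am, 10:30 am–11:00 am.
Union of the two gives the symmetric difference.

3:45 am–4:00 am, 4:15 am–4:30 am, 5:15 am–5:45 am, 6:00 am–7:00 am, 7:15 am–7:45 am, 8:30 am–9:15 am, 10:00 am–10:15 am, 10:30 am–11:00 am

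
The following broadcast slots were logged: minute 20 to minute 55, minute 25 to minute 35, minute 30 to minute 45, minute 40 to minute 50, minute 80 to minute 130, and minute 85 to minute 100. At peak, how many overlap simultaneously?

At minute 30, 3 of the intervals are simultaneously active.
No point has more.

3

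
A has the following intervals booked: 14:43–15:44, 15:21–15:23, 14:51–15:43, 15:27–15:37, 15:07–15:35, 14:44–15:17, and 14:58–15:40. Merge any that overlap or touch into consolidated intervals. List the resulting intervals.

Sort by start: 14:43–15:44, 14:44–15:17, 14:51–15:43, 14:58–15:40, 15:07–15:35, 15:21–15:23, 15:27–15:37.
14:44–15:17 overlaps/touches 14:43–15:44 → extend to 14:43–15:44.
14:51–15:43 overlaps/touches 14:43–15:44 → extend to 14:43–15:44.
14:58–15:40 overlaps/touches 14:43–15:44 → extend to 14:43–15:44.
15:07–15:35 overlaps/touches 14:43–15:44 → extend to 14:43–15:44.
15:21–15:23 overlaps/touches 14:43–15:44 → extend to 14:43–15:44.
15:27–15:37 overlaps/touches 14:43–15:44 → extend to 14:43–15:44.

14:43–15:44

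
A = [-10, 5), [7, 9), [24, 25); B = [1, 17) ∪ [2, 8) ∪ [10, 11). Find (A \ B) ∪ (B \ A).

Merge the second list: [1, 17).
A but not B: [-10, 1), [24, 25).
B but not A: [5, 7), [9, 17).
Combining gives A △ B.

[-10, 1) ∪ [5, 7) ∪ [9, 17) ∪ [24, 25)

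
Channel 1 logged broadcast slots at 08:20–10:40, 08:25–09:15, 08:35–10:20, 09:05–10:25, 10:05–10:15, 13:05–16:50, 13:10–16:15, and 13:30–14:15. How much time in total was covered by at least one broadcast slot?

6 h 5 min

Merged: 08:20-10:40, 13:05-16:50.
Lengths: 2 h 20 min + 3 h 45 min = 6 h 5 min.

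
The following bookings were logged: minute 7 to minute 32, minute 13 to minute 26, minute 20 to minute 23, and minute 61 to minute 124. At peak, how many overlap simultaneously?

3

At minute 20, 3 of the intervals are simultaneously active.
No point has more.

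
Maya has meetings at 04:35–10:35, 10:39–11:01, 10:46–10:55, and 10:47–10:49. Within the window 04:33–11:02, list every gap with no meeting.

Covered (merged): 04:35-10:35, 10:39-11:01.
Uncovered inside 04:33-11:02: 04:33-04:35, 10:35-10:39, 11:01-11:02.

04:33-04:35, 10:35-10:39, 11:01-11:02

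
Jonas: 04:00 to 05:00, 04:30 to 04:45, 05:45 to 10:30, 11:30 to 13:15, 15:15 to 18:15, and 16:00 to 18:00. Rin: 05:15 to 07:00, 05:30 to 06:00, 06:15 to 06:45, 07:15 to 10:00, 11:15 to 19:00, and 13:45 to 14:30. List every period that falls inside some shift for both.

A, merged: 04:00–05:00, 05:45–10:30, 11:30–13:15, 15:15–18:15.
B, merged: 05:15–07:00, 07:15–10:00, 11:15–19:00.
04:00–05:00 meets no B interval.
05:45–10:30 ∩ B → 05:45–07:00, 07:15–10:00.
11:30–13:15 ∩ B → 11:30–13:15.
15:15–18:15 ∩ B → 15:15–18:15.

05:45–07:00, 07:15–10:00, 11:30–13:15, 15:15–18:15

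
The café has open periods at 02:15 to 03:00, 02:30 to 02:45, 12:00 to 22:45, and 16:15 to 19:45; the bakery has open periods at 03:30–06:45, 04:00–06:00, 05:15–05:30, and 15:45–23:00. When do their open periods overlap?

15:45-22:45

A, merged: 02:15-03:00, 12:00-22:45.
B, merged: 03:30-06:45, 15:45-23:00.
02:15-03:00: no overlap with the second set.
12:00-22:45 meets the second set on 15:45-22:45.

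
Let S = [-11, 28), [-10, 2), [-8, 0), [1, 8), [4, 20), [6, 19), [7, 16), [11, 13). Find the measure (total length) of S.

Merged: [-11, 28).
Length: 39.

39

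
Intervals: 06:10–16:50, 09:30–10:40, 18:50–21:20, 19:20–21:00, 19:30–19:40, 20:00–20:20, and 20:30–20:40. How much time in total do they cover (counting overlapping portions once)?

13 h 10 min

Merged: 06:10–16:50, 18:50–21:20.
Lengths: 10 h 40 min + 2 h 30 min = 13 h 10 min.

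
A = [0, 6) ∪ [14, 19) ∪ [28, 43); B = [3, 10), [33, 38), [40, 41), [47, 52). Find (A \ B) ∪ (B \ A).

[0, 3) ∪ [6, 10) ∪ [14, 19) ∪ [28, 33) ∪ [38, 40) ∪ [41, 43) ∪ [47, 52)

A but not B: [0, 3), [14, 19), [28, 33), [38, 40), [41, 43).
B but not A: [6, 10), [47, 52).
Combining gives A △ B.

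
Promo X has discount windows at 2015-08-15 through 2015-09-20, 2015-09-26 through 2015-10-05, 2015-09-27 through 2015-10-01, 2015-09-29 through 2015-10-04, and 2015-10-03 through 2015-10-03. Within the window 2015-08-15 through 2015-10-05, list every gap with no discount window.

2015-09-21 through 2015-09-25

After merging, the occupied span is 2015-08-15 through 2015-09-20, 2015-09-26 through 2015-10-05.
Uncovered inside 2015-08-15 through 2015-10-05: 2015-09-21 through 2015-09-25.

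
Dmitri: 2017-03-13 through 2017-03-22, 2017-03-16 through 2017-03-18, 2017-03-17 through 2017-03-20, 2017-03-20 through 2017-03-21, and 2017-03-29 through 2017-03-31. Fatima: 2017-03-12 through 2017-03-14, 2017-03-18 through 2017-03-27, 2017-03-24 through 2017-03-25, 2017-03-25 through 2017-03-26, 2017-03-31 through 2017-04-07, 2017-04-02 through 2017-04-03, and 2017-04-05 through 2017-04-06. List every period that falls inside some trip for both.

Merge the first list: 2017-03-13 through 2017-03-22, 2017-03-29 through 2017-03-31.
Merge the second list: 2017-03-12 through 2017-03-14, 2017-03-18 through 2017-03-27, 2017-03-31 through 2017-04-07.
2017-03-13 through 2017-03-22 ∩ B → 2017-03-13 through 2017-03-14, 2017-03-18 through 2017-03-22.
2017-03-29 through 2017-03-31 ∩ B → 2017-03-31 through 2017-03-31.

2017-03-13 through 2017-03-14, 2017-03-18 through 2017-03-22, 2017-03-31 through 2017-03-31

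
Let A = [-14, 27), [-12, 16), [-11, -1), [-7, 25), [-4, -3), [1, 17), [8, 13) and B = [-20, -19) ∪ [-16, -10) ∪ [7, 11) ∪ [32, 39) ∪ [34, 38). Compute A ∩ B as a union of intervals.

[-14, -10) ∪ [7, 11)

Merge the first list: [-14, 27).
Merge the second list: [-20, -19), [-16, -10), [7, 11), [32, 39).
[-14, 27) ∩ B → [-14, -10), [7, 11).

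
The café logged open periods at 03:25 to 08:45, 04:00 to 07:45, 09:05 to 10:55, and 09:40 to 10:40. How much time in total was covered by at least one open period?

7 h 10 min

Merged: 03:25–08:45, 09:05–10:55.
Lengths: 5 h 20 min + 1 h 50 min = 7 h 10 min.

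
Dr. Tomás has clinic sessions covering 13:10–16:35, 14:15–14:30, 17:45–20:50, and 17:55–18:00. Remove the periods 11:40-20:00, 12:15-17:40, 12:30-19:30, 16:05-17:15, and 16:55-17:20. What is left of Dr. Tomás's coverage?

A, merged: 13:10-16:35, 17:45-20:50.
B, merged: 11:40-20:00.
13:10-16:35 lies entirely inside B → drops out.
17:45-20:50 with B removed leaves 20:00-20:50.

20:00-20:50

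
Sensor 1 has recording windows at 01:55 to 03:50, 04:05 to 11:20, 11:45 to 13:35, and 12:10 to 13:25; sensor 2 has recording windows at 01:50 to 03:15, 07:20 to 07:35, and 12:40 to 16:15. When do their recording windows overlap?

A, merged: 01:55-03:50, 04:05-11:20, 11:45-13:35.
01:55-03:50 overlaps B on 01:55-03:15.
04:05-11:20 overlaps B on 07:20-07:35.
11:45-13:35 overlaps B on 12:40-13:35.

01:55-03:15, 07:20-07:35, 12:40-13:35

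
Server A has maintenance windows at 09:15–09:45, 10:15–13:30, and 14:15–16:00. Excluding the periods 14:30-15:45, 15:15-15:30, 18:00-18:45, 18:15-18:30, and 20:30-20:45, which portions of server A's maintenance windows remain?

09:15–09:45, 10:15–13:30, 14:15–14:30, 15:45–16:00

Merge the second list: 14:30–15:45, 18:00–18:45, 20:30–20:45.
09:15–09:45: no B overlap → unchanged.
10:15–13:30: no B overlap → unchanged.
14:15–16:00 minus B → 14:15–14:30, 15:45–16:00.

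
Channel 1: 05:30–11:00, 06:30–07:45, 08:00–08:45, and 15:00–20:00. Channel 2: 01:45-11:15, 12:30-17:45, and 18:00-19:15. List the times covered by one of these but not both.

A, merged: 05:30–11:00, 15:00–20:00.
A \ B = 17:45–18:00, 19:15–20:00.
B \ A = 01:45–05:30, 11:00–11:15, 12:30–15:00.
Union of the two gives the symmetric difference.

01:45–05:30, 11:00–11:15, 12:30–15:00, 17:45–18:00, 19:15–20:00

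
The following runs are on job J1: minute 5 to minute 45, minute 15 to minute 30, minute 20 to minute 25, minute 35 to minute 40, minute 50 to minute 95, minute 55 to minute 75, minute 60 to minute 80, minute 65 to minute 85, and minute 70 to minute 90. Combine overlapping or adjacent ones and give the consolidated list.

minute 15 to minute 30 overlaps/touches minute 5 to minute 45 → extend to minute 5 to minute 45.
minute 20 to minute 25 overlaps/touches minute 5 to minute 45 → extend to minute 5 to minute 45.
minute 35 to minute 40 overlaps/touches minute 5 to minute 45 → extend to minute 5 to minute 45.
minute 50 to minute 95 is disjoint → start new block.
minute 55 to minute 75 overlaps/touches minute 50 to minute 95 → extend to minute 50 to minute 95.
minute 60 to minute 80 overlaps/touches minute 50 to minute 95 → extend to minute 50 to minute 95.
minute 65 to minute 85 overlaps/touches minute 50 to minute 95 → extend to minute 50 to minute 95.
minute 70 to minute 90 overlaps/touches minute 50 to minute 95 → extend to minute 50 to minute 95.

minute 5 to minute 45, minute 50 to minute 95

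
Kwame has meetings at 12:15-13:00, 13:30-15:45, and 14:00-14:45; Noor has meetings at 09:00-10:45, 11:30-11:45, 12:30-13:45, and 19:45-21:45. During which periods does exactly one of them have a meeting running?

Merge the first list: 12:15-13:00, 13:30-15:45.
A but not B: 12:15-12:30, 13:45-15:45.
B but not A: 09:00-10:45, 11:30-11:45, 13:00-13:30, 19:45-21:45.
Combining gives A △ B.

09:00-10:45, 11:30-11:45, 12:15-12:30, 13:00-13:30, 13:45-15:45, 19:45-21:45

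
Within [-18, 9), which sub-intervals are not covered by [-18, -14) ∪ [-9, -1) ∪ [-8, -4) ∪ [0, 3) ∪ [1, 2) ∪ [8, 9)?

[-14, -9) ∪ [-1, 0) ∪ [3, 8)

After merging, the occupied span is [-18, -14), [-9, -1), [0, 3), [8, 9).
Complement within [-18, 9): [-14, -9), [-1, 0), [3, 8).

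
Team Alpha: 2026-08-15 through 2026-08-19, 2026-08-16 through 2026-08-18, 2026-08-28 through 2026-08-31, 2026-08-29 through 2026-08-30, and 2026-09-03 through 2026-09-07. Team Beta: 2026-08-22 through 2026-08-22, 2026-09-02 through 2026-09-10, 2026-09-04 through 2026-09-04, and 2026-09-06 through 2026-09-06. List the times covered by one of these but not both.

First set merges to 2026-08-15 through 2026-08-19, 2026-08-28 through 2026-08-31, 2026-09-03 through 2026-09-07.
Second set merges to 2026-08-22 through 2026-08-22, 2026-09-02 through 2026-09-10.
A \ B = 2026-08-15 through 2026-08-19, 2026-08-28 through 2026-08-31.
B \ A = 2026-08-22 through 2026-08-22, 2026-09-02 through 2026-09-02, 2026-09-08 through 2026-09-10.
Union of the two gives the symmetric difference.

2026-08-15 through 2026-08-19, 2026-08-22 through 2026-08-22, 2026-08-28 through 2026-08-31, 2026-09-02 through 2026-09-02, 2026-09-08 through 2026-09-10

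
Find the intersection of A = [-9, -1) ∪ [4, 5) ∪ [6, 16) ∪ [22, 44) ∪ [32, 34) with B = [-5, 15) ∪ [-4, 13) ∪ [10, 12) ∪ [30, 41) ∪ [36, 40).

[-5, -1) ∪ [4, 5) ∪ [6, 15) ∪ [30, 41)

A, merged: [-9, -1), [4, 5), [6, 16), [22, 44).
B, merged: [-5, 15), [30, 41).
[-9, -1) overlaps B on [-5, -1).
[4, 5) overlaps B on [4, 5).
[6, 16) overlaps B on [6, 15).
[22, 44) overlaps B on [30, 41).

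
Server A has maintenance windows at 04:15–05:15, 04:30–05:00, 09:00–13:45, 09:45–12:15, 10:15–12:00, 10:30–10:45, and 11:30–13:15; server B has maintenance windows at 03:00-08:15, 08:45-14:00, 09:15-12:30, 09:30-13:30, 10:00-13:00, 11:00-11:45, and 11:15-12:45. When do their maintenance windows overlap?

04:15-05:15, 09:00-13:45

A, merged: 04:15-05:15, 09:00-13:45.
B, merged: 03:00-08:15, 08:45-14:00.
04:15-05:15 ∩ B → 04:15-05:15.
09:00-13:45 ∩ B → 09:00-13:45.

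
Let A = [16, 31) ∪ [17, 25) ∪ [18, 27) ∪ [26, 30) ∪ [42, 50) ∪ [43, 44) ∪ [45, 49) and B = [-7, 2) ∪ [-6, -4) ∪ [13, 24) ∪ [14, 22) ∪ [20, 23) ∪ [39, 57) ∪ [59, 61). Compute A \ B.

[24, 31)

First set merges to [16, 31), [42, 50).
Second set merges to [-7, 2), [13, 24), [39, 57), [59, 61).
[16, 31) minus B → [24, 31).
[42, 50): fully covered by B → removed.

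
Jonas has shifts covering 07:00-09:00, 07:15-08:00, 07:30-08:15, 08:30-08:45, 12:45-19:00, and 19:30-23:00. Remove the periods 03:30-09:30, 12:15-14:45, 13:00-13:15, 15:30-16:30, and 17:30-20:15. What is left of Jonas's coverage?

14:45–15:30, 16:30–17:30, 20:15–23:00

Merge the first list: 07:00–09:00, 12:45–19:00, 19:30–23:00.
Merge the second list: 03:30–09:30, 12:15–14:45, 15:30–16:30, 17:30–20:15.
07:00–09:00 lies entirely inside B → drops out.
12:45–19:00 with B removed leaves 14:45–15:30, 16:30–17:30.
19:30–23:00 with B removed leaves 20:15–23:00.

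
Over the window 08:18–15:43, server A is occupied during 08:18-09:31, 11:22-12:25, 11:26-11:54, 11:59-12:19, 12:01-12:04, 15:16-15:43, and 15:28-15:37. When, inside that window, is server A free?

The merged coverage is 08:18-09:31, 11:22-12:25, 15:16-15:43.
Uncovered inside 08:18-15:43: 09:31-11:22, 12:25-15:16.

09:31-11:22, 12:25-15:16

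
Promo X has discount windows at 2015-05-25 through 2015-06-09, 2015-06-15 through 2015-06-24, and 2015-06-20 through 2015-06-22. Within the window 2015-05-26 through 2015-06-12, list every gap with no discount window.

Covered (merged): 2015-05-25 through 2015-06-09, 2015-06-15 through 2015-06-24.
Complement within 2015-05-26 through 2015-06-12: 2015-06-10 through 2015-06-12.

2015-06-10 through 2015-06-12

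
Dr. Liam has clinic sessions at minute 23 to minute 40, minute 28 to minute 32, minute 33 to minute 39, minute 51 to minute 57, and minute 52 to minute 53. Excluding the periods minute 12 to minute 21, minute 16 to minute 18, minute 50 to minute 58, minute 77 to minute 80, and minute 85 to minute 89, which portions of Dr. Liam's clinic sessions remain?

First set merges to minute 23 to minute 40, minute 51 to minute 57.
Second set merges to minute 12 to minute 21, minute 50 to minute 58, minute 77 to minute 80, minute 85 to minute 89.
minute 23 to minute 40: nothing removed.
minute 51 to minute 57: entirely removed.

minute 23 to minute 40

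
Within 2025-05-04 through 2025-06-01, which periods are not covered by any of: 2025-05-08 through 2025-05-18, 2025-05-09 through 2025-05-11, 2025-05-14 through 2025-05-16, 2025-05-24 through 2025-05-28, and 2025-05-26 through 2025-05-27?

2025-05-04 through 2025-05-07, 2025-05-19 through 2025-05-23, 2025-05-29 through 2025-06-01

The merged coverage is 2025-05-08 through 2025-05-18, 2025-05-24 through 2025-05-28.
Uncovered inside 2025-05-04 through 2025-06-01: 2025-05-04 through 2025-05-07, 2025-05-19 through 2025-05-23, 2025-05-29 through 2025-06-01.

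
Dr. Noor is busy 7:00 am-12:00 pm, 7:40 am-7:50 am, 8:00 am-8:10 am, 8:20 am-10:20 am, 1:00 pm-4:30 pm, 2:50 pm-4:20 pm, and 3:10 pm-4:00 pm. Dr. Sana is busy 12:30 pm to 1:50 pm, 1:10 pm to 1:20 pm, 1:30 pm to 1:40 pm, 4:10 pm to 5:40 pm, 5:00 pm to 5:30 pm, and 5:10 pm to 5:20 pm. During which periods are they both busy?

A, merged: 7:00 am–12:00 pm, 1:00 pm–4:30 pm.
B, merged: 12:30 pm–1:50 pm, 4:10 pm–5:40 pm.
7:00 am–12:00 pm: no overlap with the second set.
1:00 pm–4:30 pm meets the second set on 1:00 pm–1:50 pm, 4:10 pm–4:30 pm.

1:00 pm–1:50 pm, 4:10 pm–4:30 pm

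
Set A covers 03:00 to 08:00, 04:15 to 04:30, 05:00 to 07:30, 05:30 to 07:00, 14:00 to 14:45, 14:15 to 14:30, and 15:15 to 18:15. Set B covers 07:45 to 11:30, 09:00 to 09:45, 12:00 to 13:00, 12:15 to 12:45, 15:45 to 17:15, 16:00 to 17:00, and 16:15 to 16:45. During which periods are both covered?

07:45–08:00, 15:45–17:15

Merge the first list: 03:00–08:00, 14:00–14:45, 15:15–18:15.
Merge the second list: 07:45–11:30, 12:00–13:00, 15:45–17:15.
03:00–08:00 meets the second set on 07:45–08:00.
14:00–14:45: no overlap with the second set.
15:15–18:15 meets the second set on 15:45–17:15.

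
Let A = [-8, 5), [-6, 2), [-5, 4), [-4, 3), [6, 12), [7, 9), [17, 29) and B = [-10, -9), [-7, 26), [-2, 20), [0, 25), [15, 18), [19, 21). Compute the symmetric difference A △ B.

A, merged: [-8, 5), [6, 12), [17, 29).
B, merged: [-10, -9), [-7, 26).
Only in the first: [-8, -7), [26, 29).
Only in the second: [-10, -9), [5, 6), [12, 17).
Together these are the periods covered by exactly one.

[-10, -9) ∪ [-8, -7) ∪ [5, 6) ∪ [12, 17) ∪ [26, 29)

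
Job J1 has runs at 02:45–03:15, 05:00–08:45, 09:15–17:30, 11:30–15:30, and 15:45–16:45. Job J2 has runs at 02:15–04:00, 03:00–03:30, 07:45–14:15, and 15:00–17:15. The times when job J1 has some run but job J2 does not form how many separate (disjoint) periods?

3

Merge the first list: 02:45–03:15, 05:00–08:45, 09:15–17:30.
Merge the second list: 02:15–04:00, 07:45–14:15, 15:00–17:15.
A \ B = 05:00–07:45, 14:15–15:00, 17:15–17:30.
That is 3 disjoint pieces.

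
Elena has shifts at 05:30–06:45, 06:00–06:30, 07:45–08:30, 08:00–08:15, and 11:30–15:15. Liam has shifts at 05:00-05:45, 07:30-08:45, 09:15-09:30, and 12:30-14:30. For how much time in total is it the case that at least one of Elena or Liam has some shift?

7 h

Merge the first list: 05:30–06:45, 07:45–08:30, 11:30–15:15.
A ∪ B = 05:00–06:45, 07:30–08:45, 09:15–09:30, 11:30–15:15.
Total: 1 h 45 min + 1 h 15 min + 15 min + 3 h 45 min = 7 h.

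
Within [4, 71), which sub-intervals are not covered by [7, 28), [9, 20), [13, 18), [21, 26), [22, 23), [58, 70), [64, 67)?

Covered (merged): [7, 28), [58, 70).
Uncovered inside [4, 71): [4, 7), [28, 58), [70, 71).

[4, 7) ∪ [28, 58) ∪ [70, 71)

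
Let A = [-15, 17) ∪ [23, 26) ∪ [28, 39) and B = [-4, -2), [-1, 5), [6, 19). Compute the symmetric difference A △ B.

A but not B: [-15, -4), [-2, -1), [5, 6), [23, 26), [28, 39).
B but not A: [17, 19).
Combining gives A △ B.

[-15, -4) ∪ [-2, -1) ∪ [5, 6) ∪ [17, 19) ∪ [23, 26) ∪ [28, 39)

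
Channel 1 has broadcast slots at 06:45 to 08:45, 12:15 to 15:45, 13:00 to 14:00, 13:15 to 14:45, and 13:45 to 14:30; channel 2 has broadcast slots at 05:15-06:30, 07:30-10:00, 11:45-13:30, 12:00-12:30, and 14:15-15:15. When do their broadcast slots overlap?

07:30-08:45, 12:15-13:30, 14:15-15:15

A, merged: 06:45-08:45, 12:15-15:45.
B, merged: 05:15-06:30, 07:30-10:00, 11:45-13:30, 14:15-15:15.
06:45-08:45 overlaps B on 07:30-08:45.
12:15-15:45 overlaps B on 12:15-13:30, 14:15-15:15.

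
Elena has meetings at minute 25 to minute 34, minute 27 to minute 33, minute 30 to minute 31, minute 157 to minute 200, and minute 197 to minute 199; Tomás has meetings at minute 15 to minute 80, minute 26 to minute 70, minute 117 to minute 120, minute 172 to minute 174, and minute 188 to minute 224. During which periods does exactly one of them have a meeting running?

First set merges to minute 25 to minute 34, minute 157 to minute 200.
Second set merges to minute 15 to minute 80, minute 117 to minute 120, minute 172 to minute 174, minute 188 to minute 224.
Only in the first: minute 157 to minute 172, minute 174 to minute 188.
Only in the second: minute 15 to minute 25, minute 34 to minute 80, minute 117 to minute 120, minute 200 to minute 224.
Together these are the periods covered by exactly one.

minute 15 to minute 25, minute 34 to minute 80, minute 117 to minute 120, minute 157 to minute 172, minute 174 to minute 188, minute 200 to minute 224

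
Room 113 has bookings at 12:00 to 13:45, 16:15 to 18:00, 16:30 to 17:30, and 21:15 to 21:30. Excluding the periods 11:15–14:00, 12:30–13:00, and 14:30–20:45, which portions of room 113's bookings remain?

21:15–21:30

First set merges to 12:00–13:45, 16:15–18:00, 21:15–21:30.
Second set merges to 11:15–14:00, 14:30–20:45.
12:00–13:45 lies entirely inside B → drops out.
16:15–18:00 lies entirely inside B → drops out.
21:15–21:30 is untouched.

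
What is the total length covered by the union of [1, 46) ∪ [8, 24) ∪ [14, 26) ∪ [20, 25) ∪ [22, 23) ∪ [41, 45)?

Merged: [1, 46).
Length: 45.

45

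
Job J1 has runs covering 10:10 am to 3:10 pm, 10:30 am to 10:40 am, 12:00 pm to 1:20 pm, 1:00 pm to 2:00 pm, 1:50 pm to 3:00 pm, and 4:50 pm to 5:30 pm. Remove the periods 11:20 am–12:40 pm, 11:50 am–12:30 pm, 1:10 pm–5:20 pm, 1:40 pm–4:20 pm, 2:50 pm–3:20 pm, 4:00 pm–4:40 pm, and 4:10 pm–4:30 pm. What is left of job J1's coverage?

10:10 am–11:20 am, 12:40 pm–1:10 pm, 5:20 pm–5:30 pm

First set merges to 10:10 am–3:10 pm, 4:50 pm–5:30 pm.
Second set merges to 11:20 am–12:40 pm, 1:10 pm–5:20 pm.
10:10 am–3:10 pm with B removed leaves 10:10 am–11:20 am, 12:40 pm–1:10 pm.
4:50 pm–5:30 pm with B removed leaves 5:20 pm–5:30 pm.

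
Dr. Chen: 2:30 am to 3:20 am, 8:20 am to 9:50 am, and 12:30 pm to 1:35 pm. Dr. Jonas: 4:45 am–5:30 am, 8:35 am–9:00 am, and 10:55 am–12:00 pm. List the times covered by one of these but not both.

Only in the first: 2:30 am–3:20 am, 8:20 am–8:35 am, 9:00 am–9:50 am, 12:30 pm–1:35 pm.
Only in the second: 4:45 am–5:30 am, 10:55 am–12:00 pm.
Together these are the periods covered by exactly one.

2:30 am–3:20 am, 4:45 am–5:30 am, 8:20 am–8:35 am, 9:00 am–9:50 am, 10:55 am–12:00 pm, 12:30 pm–1:35 pm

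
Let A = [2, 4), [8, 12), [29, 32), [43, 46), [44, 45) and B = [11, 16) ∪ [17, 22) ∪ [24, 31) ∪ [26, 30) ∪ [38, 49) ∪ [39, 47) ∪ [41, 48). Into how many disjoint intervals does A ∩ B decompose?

3

Merge the first list: [2, 4), [8, 12), [29, 32), [43, 46).
Merge the second list: [11, 16), [17, 22), [24, 31), [38, 49).
A ∩ B = [11, 12), [29, 31), [43, 46).
That is 3 disjoint pieces.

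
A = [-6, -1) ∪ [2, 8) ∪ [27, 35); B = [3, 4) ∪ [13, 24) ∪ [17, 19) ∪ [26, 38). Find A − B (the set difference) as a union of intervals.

[-6, -1) ∪ [2, 3) ∪ [4, 8)

B, merged: [3, 4), [13, 24), [26, 38).
[-6, -1): no B overlap → unchanged.
[2, 8) minus B → [2, 3), [4, 8).
[27, 35): fully covered by B → removed.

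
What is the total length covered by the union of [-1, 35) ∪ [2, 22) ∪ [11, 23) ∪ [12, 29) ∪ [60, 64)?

Merged: [-1, 35), [60, 64).
Lengths: 36 + 4 = 40.

40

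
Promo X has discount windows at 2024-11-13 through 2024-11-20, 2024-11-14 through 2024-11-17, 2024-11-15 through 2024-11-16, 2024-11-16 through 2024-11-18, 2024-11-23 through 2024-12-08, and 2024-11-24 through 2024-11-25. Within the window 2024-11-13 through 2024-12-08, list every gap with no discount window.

2024-11-21 through 2024-11-22

The merged coverage is 2024-11-13 through 2024-11-20, 2024-11-23 through 2024-12-08.
Uncovered inside 2024-11-13 through 2024-12-08: 2024-11-21 through 2024-11-22.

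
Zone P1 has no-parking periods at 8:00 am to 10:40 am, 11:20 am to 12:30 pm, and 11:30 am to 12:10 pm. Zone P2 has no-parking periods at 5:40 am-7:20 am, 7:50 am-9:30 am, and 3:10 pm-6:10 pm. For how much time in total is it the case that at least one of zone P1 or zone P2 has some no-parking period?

First set merges to 8:00 am–10:40 am, 11:20 am–12:30 pm.
A ∪ B = 5:40 am–7:20 am, 7:50 am–10:40 am, 11:20 am–12:30 pm, 3:10 pm–6:10 pm.
Total: 1 h 40 min + 2 h 50 min + 1 h 10 min + 3 h = 8 h 40 min.

8 h 40 min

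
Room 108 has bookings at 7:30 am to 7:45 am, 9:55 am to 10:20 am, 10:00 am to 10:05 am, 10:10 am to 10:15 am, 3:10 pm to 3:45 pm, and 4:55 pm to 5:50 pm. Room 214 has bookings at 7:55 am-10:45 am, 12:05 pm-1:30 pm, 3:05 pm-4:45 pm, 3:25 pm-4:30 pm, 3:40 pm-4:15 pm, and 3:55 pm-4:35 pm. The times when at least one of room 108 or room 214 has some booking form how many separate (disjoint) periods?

5

A, merged: 7:30 am–7:45 am, 9:55 am–10:20 am, 3:10 pm–3:45 pm, 4:55 pm–5:50 pm.
B, merged: 7:55 am–10:45 am, 12:05 pm–1:30 pm, 3:05 pm–4:45 pm.
A ∪ B = 7:30 am–7:45 am, 7:55 am–10:45 am, 12:05 pm–1:30 pm, 3:05 pm–4:45 pm, 4:55 pm–5:50 pm.
That is 5 disjoint pieces.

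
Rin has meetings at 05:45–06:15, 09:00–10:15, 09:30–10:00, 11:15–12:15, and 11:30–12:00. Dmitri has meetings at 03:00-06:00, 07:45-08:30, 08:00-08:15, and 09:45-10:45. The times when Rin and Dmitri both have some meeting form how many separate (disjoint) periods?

First set merges to 05:45–06:15, 09:00–10:15, 11:15–12:15.
Second set merges to 03:00–06:00, 07:45–08:30, 09:45–10:45.
A ∩ B = 05:45–06:00, 09:45–10:15.
That is 2 disjoint pieces.

2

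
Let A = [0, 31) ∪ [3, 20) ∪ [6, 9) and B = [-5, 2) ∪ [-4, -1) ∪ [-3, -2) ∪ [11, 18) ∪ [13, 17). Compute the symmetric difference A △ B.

[-5, 0) ∪ [2, 11) ∪ [18, 31)

First set merges to [0, 31).
Second set merges to [-5, 2), [11, 18).
Only in the first: [2, 11), [18, 31).
Only in the second: [-5, 0).
Together these are the periods covered by exactly one.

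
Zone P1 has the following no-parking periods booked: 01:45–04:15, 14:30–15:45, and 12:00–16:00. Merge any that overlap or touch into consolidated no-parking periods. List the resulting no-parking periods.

01:45–04:15, 12:00–16:00

Sort by start: 01:45–04:15, 12:00–16:00, 14:30–15:45.
12:00–16:00 is disjoint → start new block.
14:30–15:45 overlaps/touches 12:00–16:00 → extend to 12:00–16:00.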